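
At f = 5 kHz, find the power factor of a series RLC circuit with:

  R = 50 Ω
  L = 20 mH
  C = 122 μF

Step 1 — Angular frequency: ω = 2π·f = 2π·5000 = 3.142e+04 rad/s.
Step 2 — Component impedances:
  R: Z = R = 50 Ω
  L: Z = jωL = j·3.142e+04·0.02 = 0 + j628.3 Ω
  C: Z = 1/(jωC) = -j/(ω·C) = 0 - j0.2609 Ω
Step 3 — Series combination: Z_total = R + L + C = 50 + j628.1 Ω = 630∠85.4° Ω.
Step 4 — Power factor: PF = cos(φ) = Re(Z)/|Z| = 50/630.04 = 0.07936.
Step 5 — Type: Im(Z) = 628.1 ⇒ lagging (phase φ = 85.4°).

PF = 0.07936 (lagging, φ = 85.4°)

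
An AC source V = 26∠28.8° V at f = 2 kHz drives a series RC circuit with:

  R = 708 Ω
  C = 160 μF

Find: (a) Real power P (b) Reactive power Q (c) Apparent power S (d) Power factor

Step 1 — Angular frequency: ω = 2π·f = 2π·2000 = 1.257e+04 rad/s.
Step 2 — Component impedances:
  R: Z = R = 708 Ω
  C: Z = 1/(jωC) = -j/(ω·C) = 0 - j0.4974 Ω
Step 3 — Series combination: Z_total = R + C = 708 - j0.4974 Ω = 708∠-0.0° Ω.
Step 4 — Source phasor: V = 26∠28.8° V = 22.78 + j12.53 V.
Step 5 — Current: I = V / Z = 0.03217 + j0.01771 A = 0.03672∠28.8° A.
Step 6 — Complex power: S = V·I* = 0.9548 - j0.0006707 VA.
Step 7 — Real power: P = Re(S) = 0.9548 W.
Step 8 — Reactive power: Q = Im(S) = -0.0006707 VAR.
Step 9 — Apparent power: |S| = 0.9548 VA.
Step 10 — Power factor: PF = P/|S| = 1 (leading).

(a) P = 0.9548 W  (b) Q = -0.0006707 VAR  (c) S = 0.9548 VA  (d) PF = 1 (leading)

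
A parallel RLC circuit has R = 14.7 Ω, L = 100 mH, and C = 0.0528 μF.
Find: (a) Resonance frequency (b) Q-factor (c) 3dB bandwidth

Step 1 — Resonance: ω₀ = 1/√(LC) = 1/√(0.1·5.28e-08) = 1.376e+04 rad/s.
Step 2 — f₀ = ω₀/(2π) = 2190 Hz.
Step 3 — Parallel Q: Q = R/(ω₀L) = 14.7/(1.376e+04·0.1) = 0.01068.
Step 4 — Bandwidth: Δω = ω₀/Q = 1.288e+06 rad/s; BW = Δω/(2π) = 2.051e+05 Hz.

(a) f₀ = 2190 Hz  (b) Q = 0.01068  (c) BW = 2.051e+05 Hz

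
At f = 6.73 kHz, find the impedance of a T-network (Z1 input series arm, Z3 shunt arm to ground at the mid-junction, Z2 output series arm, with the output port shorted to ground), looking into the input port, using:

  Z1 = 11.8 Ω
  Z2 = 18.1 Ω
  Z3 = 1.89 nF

Step 1 — Angular frequency: ω = 2π·f = 2π·6730 = 4.229e+04 rad/s.
Step 2 — Component impedances:
  Z1: Z = R = 11.8 Ω
  Z2: Z = R = 18.1 Ω
  Z3: Z = 1/(jωC) = -j/(ω·C) = 0 - j1.251e+04 Ω
Step 3 — With the output port shorted to ground, the output series arm Z2 runs from the junction to ground; the shunt arm Z3 also runs from the junction to ground. They appear in parallel: Z3 || Z2 = 18.1 - j0.02618 Ω.
Step 4 — Series with input arm Z1: Z_in = Z1 + (Z3 || Z2) = 29.9 - j0.02618 Ω = 29.9∠-0.1° Ω.

Z = 29.9 - j0.02618 Ω = 29.9∠-0.1° Ω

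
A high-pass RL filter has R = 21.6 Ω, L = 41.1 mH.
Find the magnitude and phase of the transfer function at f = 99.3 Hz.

Step 1 — Angular frequency: ω = 2π·99.3 = 623.9 rad/s.
Step 2 — Transfer function: H(jω) = jωL/(R + jωL).
Step 3 — Numerator jωL = j·25.64; denominator R + jωL = 21.6 + j25.64.
Step 4 — H = 0.585 + j0.4927.
Step 5 — Magnitude: |H| = 0.7648 (-2.3 dB); phase: φ = 40.1°.

|H| = 0.7648 (-2.3 dB), φ = 40.1°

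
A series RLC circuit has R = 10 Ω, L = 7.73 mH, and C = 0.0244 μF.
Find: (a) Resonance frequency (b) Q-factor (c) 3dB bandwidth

Step 1 — Resonance: ω₀ = 1/√(LC) = 1/√(0.00773·2.44e-08) = 7.281e+04 rad/s.
Step 2 — f₀ = ω₀/(2π) = 1.159e+04 Hz.
Step 3 — Series Q: Q = ω₀L/R = 7.281e+04·0.00773/10 = 56.29.
Step 4 — Bandwidth: Δω = ω₀/Q = 1294 rad/s; BW = Δω/(2π) = 205.9 Hz.

(a) f₀ = 1.159e+04 Hz  (b) Q = 56.29  (c) BW = 205.9 Hz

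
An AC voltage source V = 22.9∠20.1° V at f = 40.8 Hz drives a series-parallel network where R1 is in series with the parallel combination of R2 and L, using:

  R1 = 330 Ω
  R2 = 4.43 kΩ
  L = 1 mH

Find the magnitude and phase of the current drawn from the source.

Step 1 — Angular frequency: ω = 2π·f = 2π·40.8 = 256.4 rad/s.
Step 2 — Component impedances:
  R1: Z = R = 330 Ω
  R2: Z = R = 4430 Ω
  L: Z = jωL = j·256.4·0.001 = 0 + j0.2564 Ω
Step 3 — Parallel branch: R2 || L = 1/(1/R2 + 1/L) = 1.483e-05 + j0.2564 Ω.
Step 4 — Series with R1: Z_total = R1 + (R2 || L) = 330 + j0.2564 Ω = 330∠0.0° Ω.
Step 5 — Source phasor: V = 22.9∠20.1° V = 21.51 + j7.87 V.
Step 6 — Ohm's law: I = V / Z_total = (21.51 + j7.87) / (330 + j0.2564) = 0.06519 + j0.0238 A.
Step 7 — Convert to polar: |I| = 0.06939 A, ∠I = 20.1°.

I = 0.06939∠20.1° A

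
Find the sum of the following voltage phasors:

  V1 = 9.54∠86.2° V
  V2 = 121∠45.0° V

Step 1 — Convert each phasor to rectangular form:
  V1 = 9.54·(cos(86.2°) + j·sin(86.2°)) = 0.6323 + j9.519 V
  V2 = 121·(cos(45.0°) + j·sin(45.0°)) = 85.56 + j85.56 V
Step 2 — Sum components: V_total = 86.19 + j95.08 V.
Step 3 — Convert to polar: |V_total| = 128.3 V, ∠V_total = 47.8°.

V_total = 128.3∠47.8° V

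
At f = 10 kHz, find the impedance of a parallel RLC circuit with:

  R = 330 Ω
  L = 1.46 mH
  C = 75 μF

Step 1 — Angular frequency: ω = 2π·f = 2π·1e+04 = 6.283e+04 rad/s.
Step 2 — Component impedances:
  R: Z = R = 330 Ω
  L: Z = jωL = j·6.283e+04·0.00146 = 0 + j91.73 Ω
  C: Z = 1/(jωC) = -j/(ω·C) = 0 - j0.2122 Ω
Step 3 — Parallel combination: 1/Z_total = 1/R + 1/L + 1/C; Z_total = 0.0001371 - j0.2127 Ω = 0.2127∠-90.0° Ω.

Z = 0.0001371 - j0.2127 Ω = 0.2127∠-90.0° Ω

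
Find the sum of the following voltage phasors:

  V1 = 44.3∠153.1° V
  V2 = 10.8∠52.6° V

Step 1 — Convert each phasor to rectangular form:
  V1 = 44.3·(cos(153.1°) + j·sin(153.1°)) = -39.51 + j20.04 V
  V2 = 10.8·(cos(52.6°) + j·sin(52.6°)) = 6.56 + j8.58 V
Step 2 — Sum components: V_total = -32.95 + j28.62 V.
Step 3 — Convert to polar: |V_total| = 43.64 V, ∠V_total = 139.0°.

V_total = 43.64∠139.0° V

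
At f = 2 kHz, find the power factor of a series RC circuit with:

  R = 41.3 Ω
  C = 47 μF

Step 1 — Angular frequency: ω = 2π·f = 2π·2000 = 1.257e+04 rad/s.
Step 2 — Component impedances:
  R: Z = R = 41.3 Ω
  C: Z = 1/(jωC) = -j/(ω·C) = 0 - j1.693 Ω
Step 3 — Series combination: Z_total = R + C = 41.3 - j1.693 Ω = 41.33∠-2.3° Ω.
Step 4 — Power factor: PF = cos(φ) = Re(Z)/|Z| = 41.3/41.335 = 0.9992.
Step 5 — Type: Im(Z) = -1.693 ⇒ leading (phase φ = -2.3°).

PF = 0.9992 (leading, φ = -2.3°)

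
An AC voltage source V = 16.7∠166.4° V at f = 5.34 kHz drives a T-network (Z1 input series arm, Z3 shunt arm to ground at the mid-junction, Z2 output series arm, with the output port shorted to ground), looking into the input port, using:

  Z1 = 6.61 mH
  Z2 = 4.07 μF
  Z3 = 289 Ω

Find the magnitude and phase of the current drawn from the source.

Step 1 — Angular frequency: ω = 2π·f = 2π·5340 = 3.355e+04 rad/s.
Step 2 — Component impedances:
  Z1: Z = jωL = j·3.355e+04·0.00661 = 0 + j221.8 Ω
  Z2: Z = 1/(jωC) = -j/(ω·C) = 0 - j7.323 Ω
  Z3: Z = R = 289 Ω
Step 3 — With the output port shorted to ground, the output series arm Z2 runs from the junction to ground; the shunt arm Z3 also runs from the junction to ground. They appear in parallel: Z3 || Z2 = 0.1854 - j7.318 Ω.
Step 4 — Series with input arm Z1: Z_in = Z1 + (Z3 || Z2) = 0.1854 + j214.5 Ω = 214.5∠90.0° Ω.
Step 5 — Source phasor: V = 16.7∠166.4° V = -16.23 + j3.927 V.
Step 6 — Ohm's law: I = V / Z_total = (-16.23 + j3.927) / (0.1854 + j214.5) = 0.01824 + j0.0757 A.
Step 7 — Convert to polar: |I| = 0.07787 A, ∠I = 76.4°.

I = 0.07787∠76.4° A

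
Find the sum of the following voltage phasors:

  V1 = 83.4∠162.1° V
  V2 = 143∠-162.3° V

Step 1 — Convert each phasor to rectangular form:
  V1 = 83.4·(cos(162.1°) + j·sin(162.1°)) = -79.36 + j25.63 V
  V2 = 143·(cos(-162.3°) + j·sin(-162.3°)) = -136.2 - j43.48 V
Step 2 — Sum components: V_total = -215.6 - j17.84 V.
Step 3 — Convert to polar: |V_total| = 216.3 V, ∠V_total = -175.3°.

V_total = 216.3∠-175.3° V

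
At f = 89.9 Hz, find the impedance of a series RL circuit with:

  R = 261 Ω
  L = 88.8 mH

Step 1 — Angular frequency: ω = 2π·f = 2π·89.9 = 564.9 rad/s.
Step 2 — Component impedances:
  R: Z = R = 261 Ω
  L: Z = jωL = j·564.9·0.0888 = 0 + j50.16 Ω
Step 3 — Series combination: Z_total = R + L = 261 + j50.16 Ω = 265.8∠10.9° Ω.

Z = 261 + j50.16 Ω = 265.8∠10.9° Ω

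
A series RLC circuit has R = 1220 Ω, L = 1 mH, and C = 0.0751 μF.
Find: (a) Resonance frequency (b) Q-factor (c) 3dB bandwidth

Step 1 — Resonance: ω₀ = 1/√(LC) = 1/√(0.001·7.51e-08) = 1.154e+05 rad/s.
Step 2 — f₀ = ω₀/(2π) = 1.837e+04 Hz.
Step 3 — Series Q: Q = ω₀L/R = 1.154e+05·0.001/1220 = 0.09458.
Step 4 — Bandwidth: Δω = ω₀/Q = 1.22e+06 rad/s; BW = Δω/(2π) = 1.942e+05 Hz.

(a) f₀ = 1.837e+04 Hz  (b) Q = 0.09458  (c) BW = 1.942e+05 Hz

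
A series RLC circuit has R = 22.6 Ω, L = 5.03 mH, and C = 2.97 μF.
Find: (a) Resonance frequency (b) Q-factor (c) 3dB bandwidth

Step 1 — Resonance: ω₀ = 1/√(LC) = 1/√(0.00503·2.97e-06) = 8182 rad/s.
Step 2 — f₀ = ω₀/(2π) = 1302 Hz.
Step 3 — Series Q: Q = ω₀L/R = 8182·0.00503/22.6 = 1.821.
Step 4 — Bandwidth: Δω = ω₀/Q = 4493 rad/s; BW = Δω/(2π) = 715.1 Hz.

(a) f₀ = 1302 Hz  (b) Q = 1.821  (c) BW = 715.1 Hz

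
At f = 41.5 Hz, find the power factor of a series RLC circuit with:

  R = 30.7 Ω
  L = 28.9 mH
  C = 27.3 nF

Step 1 — Angular frequency: ω = 2π·f = 2π·41.5 = 260.8 rad/s.
Step 2 — Component impedances:
  R: Z = R = 30.7 Ω
  L: Z = jωL = j·260.8·0.0289 = 0 + j7.536 Ω
  C: Z = 1/(jωC) = -j/(ω·C) = 0 - j1.405e+05 Ω
Step 3 — Series combination: Z_total = R + L + C = 30.7 - j1.405e+05 Ω = 1.405e+05∠-90.0° Ω.
Step 4 — Power factor: PF = cos(φ) = Re(Z)/|Z| = 30.7/1.4047e+05 = 0.0002186.
Step 5 — Type: Im(Z) = -1.405e+05 ⇒ leading (phase φ = -90.0°).

PF = 0.0002186 (leading, φ = -90.0°)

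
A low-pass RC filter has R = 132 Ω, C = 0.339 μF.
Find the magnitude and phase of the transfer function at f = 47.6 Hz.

Step 1 — Angular frequency: ω = 2π·47.6 = 299.1 rad/s.
Step 2 — Transfer function: H(jω) = 1/(1 + jωRC).
Step 3 — Denominator: 1 + jωRC = 1 + j·299.1·132·3.39e-07 = 1 + j0.01338.
Step 4 — H = 0.9998 - j0.01338.
Step 5 — Magnitude: |H| = 0.9999 (-0.0 dB); phase: φ = -0.8°.

|H| = 0.9999 (-0.0 dB), φ = -0.8°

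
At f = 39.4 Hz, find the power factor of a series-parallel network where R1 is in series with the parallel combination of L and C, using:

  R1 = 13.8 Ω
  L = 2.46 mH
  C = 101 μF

Step 1 — Angular frequency: ω = 2π·f = 2π·39.4 = 247.6 rad/s.
Step 2 — Component impedances:
  R1: Z = R = 13.8 Ω
  L: Z = jωL = j·247.6·0.00246 = 0 + j0.609 Ω
  C: Z = 1/(jωC) = -j/(ω·C) = 0 - j39.99 Ω
Step 3 — Parallel branch: L || C = 1/(1/L + 1/C) = 0 + j0.6184 Ω.
Step 4 — Series with R1: Z_total = R1 + (L || C) = 13.8 + j0.6184 Ω = 13.81∠2.6° Ω.
Step 5 — Power factor: PF = cos(φ) = Re(Z)/|Z| = 13.8/13.814 = 0.999.
Step 6 — Type: Im(Z) = 0.6184 ⇒ lagging (phase φ = 2.6°).

PF = 0.999 (lagging, φ = 2.6°)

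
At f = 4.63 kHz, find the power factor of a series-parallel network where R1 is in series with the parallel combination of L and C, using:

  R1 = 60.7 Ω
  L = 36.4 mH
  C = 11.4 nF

Step 1 — Angular frequency: ω = 2π·f = 2π·4630 = 2.909e+04 rad/s.
Step 2 — Component impedances:
  R1: Z = R = 60.7 Ω
  L: Z = jωL = j·2.909e+04·0.0364 = 0 + j1059 Ω
  C: Z = 1/(jωC) = -j/(ω·C) = 0 - j3015 Ω
Step 3 — Parallel branch: L || C = 1/(1/L + 1/C) = 0 + j1632 Ω.
Step 4 — Series with R1: Z_total = R1 + (L || C) = 60.7 + j1632 Ω = 1633∠87.9° Ω.
Step 5 — Power factor: PF = cos(φ) = Re(Z)/|Z| = 60.7/1633 = 0.03717.
Step 6 — Type: Im(Z) = 1632 ⇒ lagging (phase φ = 87.9°).

PF = 0.03717 (lagging, φ = 87.9°)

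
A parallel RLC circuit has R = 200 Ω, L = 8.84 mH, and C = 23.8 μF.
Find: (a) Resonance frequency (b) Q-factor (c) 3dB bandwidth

Step 1 — Resonance: ω₀ = 1/√(LC) = 1/√(0.00884·2.38e-05) = 2180 rad/s.
Step 2 — f₀ = ω₀/(2π) = 347 Hz.
Step 3 — Parallel Q: Q = R/(ω₀L) = 200/(2180·0.00884) = 10.38.
Step 4 — Bandwidth: Δω = ω₀/Q = 210.1 rad/s; BW = Δω/(2π) = 33.44 Hz.

(a) f₀ = 347 Hz  (b) Q = 10.38  (c) BW = 33.44 Hz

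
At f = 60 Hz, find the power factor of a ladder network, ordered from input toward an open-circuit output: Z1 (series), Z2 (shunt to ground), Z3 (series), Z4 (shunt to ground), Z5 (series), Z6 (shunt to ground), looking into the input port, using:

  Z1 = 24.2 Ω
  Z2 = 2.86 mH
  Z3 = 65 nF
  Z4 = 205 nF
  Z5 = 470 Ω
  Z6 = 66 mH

Step 1 — Angular frequency: ω = 2π·f = 2π·60 = 377 rad/s.
Step 2 — Component impedances:
  Z1: Z = R = 24.2 Ω
  Z2: Z = jωL = j·377·0.00286 = 0 + j1.078 Ω
  Z3: Z = 1/(jωC) = -j/(ω·C) = 0 - j4.081e+04 Ω
  Z4: Z = 1/(jωC) = -j/(ω·C) = 0 - j1.294e+04 Ω
  Z5: Z = R = 470 Ω
  Z6: Z = jωL = j·377·0.066 = 0 + j24.88 Ω
Step 3 — Ladder network (open output): work backward from the far end, alternating series and parallel combinations. Z_in = 24.2 + j1.078 Ω = 24.22∠2.6° Ω.
Step 4 — Power factor: PF = cos(φ) = Re(Z)/|Z| = 24.2/24.224 = 0.999.
Step 5 — Type: Im(Z) = 1.078 ⇒ lagging (phase φ = 2.6°).

PF = 0.999 (lagging, φ = 2.6°)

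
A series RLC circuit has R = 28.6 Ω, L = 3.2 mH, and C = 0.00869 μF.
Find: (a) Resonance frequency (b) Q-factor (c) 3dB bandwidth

Step 1 — Resonance condition Im(Z)=0 gives ω₀ = 1/√(LC).
Step 2 — ω₀ = 1/√(0.0032·8.69e-09) = 1.896e+05 rad/s.
Step 3 — f₀ = ω₀/(2π) = 3.018e+04 Hz.
Step 4 — Series Q: Q = ω₀L/R = 1.896e+05·0.0032/28.6 = 21.22.
Step 5 — 3dB bandwidth: Δω = ω₀/Q = 8938 rad/s; BW = Δω/(2π) = 1422 Hz.

(a) f₀ = 3.018e+04 Hz  (b) Q = 21.22  (c) BW = 1422 Hz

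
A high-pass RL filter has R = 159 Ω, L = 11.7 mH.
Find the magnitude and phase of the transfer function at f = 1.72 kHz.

Step 1 — Angular frequency: ω = 2π·1720 = 1.081e+04 rad/s.
Step 2 — Transfer function: H(jω) = jωL/(R + jωL).
Step 3 — Numerator jωL = j·126.4; denominator R + jωL = 159 + j126.4.
Step 4 — H = 0.3874 + j0.4872.
Step 5 — Magnitude: |H| = 0.6224 (-4.1 dB); phase: φ = 51.5°.

|H| = 0.6224 (-4.1 dB), φ = 51.5°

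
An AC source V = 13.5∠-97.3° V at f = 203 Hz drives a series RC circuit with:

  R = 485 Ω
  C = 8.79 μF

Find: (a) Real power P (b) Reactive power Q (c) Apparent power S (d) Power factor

Step 1 — Angular frequency: ω = 2π·f = 2π·203 = 1275 rad/s.
Step 2 — Component impedances:
  R: Z = R = 485 Ω
  C: Z = 1/(jωC) = -j/(ω·C) = 0 - j89.19 Ω
Step 3 — Series combination: Z_total = R + C = 485 - j89.19 Ω = 493.1∠-10.4° Ω.
Step 4 — Source phasor: V = 13.5∠-97.3° V = -1.715 - j13.39 V.
Step 5 — Current: I = V / Z = 0.00149 - j0.02734 A = 0.02738∠-86.9° A.
Step 6 — Complex power: S = V·I* = 0.3635 - j0.06685 VA.
Step 7 — Real power: P = Re(S) = 0.3635 W.
Step 8 — Reactive power: Q = Im(S) = -0.06685 VAR.
Step 9 — Apparent power: |S| = 0.3696 VA.
Step 10 — Power factor: PF = P/|S| = 0.9835 (leading).

(a) P = 0.3635 W  (b) Q = -0.06685 VAR  (c) S = 0.3696 VA  (d) PF = 0.9835 (leading)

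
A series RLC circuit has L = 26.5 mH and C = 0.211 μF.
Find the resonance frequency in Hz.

Step 1 — Resonance condition Im(Z)=0 gives ω₀ = 1/√(LC).
Step 2 — ω₀ = 1/√(0.0265·2.11e-07) = 1.337e+04 rad/s.
Step 3 — f₀ = ω₀/(2π) = 2128 Hz.

f₀ = 2128 Hz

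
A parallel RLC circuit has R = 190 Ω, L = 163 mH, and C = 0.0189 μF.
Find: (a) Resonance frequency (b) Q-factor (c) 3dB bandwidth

Step 1 — Resonance: ω₀ = 1/√(LC) = 1/√(0.163·1.89e-08) = 1.802e+04 rad/s.
Step 2 — f₀ = ω₀/(2π) = 2867 Hz.
Step 3 — Parallel Q: Q = R/(ω₀L) = 190/(1.802e+04·0.163) = 0.0647.
Step 4 — Bandwidth: Δω = ω₀/Q = 2.785e+05 rad/s; BW = Δω/(2π) = 4.432e+04 Hz.

(a) f₀ = 2867 Hz  (b) Q = 0.0647  (c) BW = 4.432e+04 Hz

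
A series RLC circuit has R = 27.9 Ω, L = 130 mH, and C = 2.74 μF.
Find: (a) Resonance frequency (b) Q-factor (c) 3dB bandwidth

Step 1 — Resonance: ω₀ = 1/√(LC) = 1/√(0.13·2.74e-06) = 1676 rad/s.
Step 2 — f₀ = ω₀/(2π) = 266.7 Hz.
Step 3 — Series Q: Q = ω₀L/R = 1676·0.13/27.9 = 7.807.
Step 4 — Bandwidth: Δω = ω₀/Q = 214.6 rad/s; BW = Δω/(2π) = 34.16 Hz.

(a) f₀ = 266.7 Hz  (b) Q = 7.807  (c) BW = 34.16 Hz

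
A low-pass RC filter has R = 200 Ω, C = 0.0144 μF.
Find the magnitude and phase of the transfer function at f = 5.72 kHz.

Step 1 — Angular frequency: ω = 2π·5720 = 3.594e+04 rad/s.
Step 2 — Transfer function: H(jω) = 1/(1 + jωRC).
Step 3 — Denominator: 1 + jωRC = 1 + j·3.594e+04·200·1.44e-08 = 1 + j0.1035.
Step 4 — H = 0.9894 - j0.1024.
Step 5 — Magnitude: |H| = 0.9947 (-0.0 dB); phase: φ = -5.9°.

|H| = 0.9947 (-0.0 dB), φ = -5.9°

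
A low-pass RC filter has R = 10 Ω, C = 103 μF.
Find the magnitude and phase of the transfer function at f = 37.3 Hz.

Step 1 — Angular frequency: ω = 2π·37.3 = 234.4 rad/s.
Step 2 — Transfer function: H(jω) = 1/(1 + jωRC).
Step 3 — Denominator: 1 + jωRC = 1 + j·234.4·10·0.000103 = 1 + j0.2414.
Step 4 — H = 0.9449 - j0.2281.
Step 5 — Magnitude: |H| = 0.9721 (-0.2 dB); phase: φ = -13.6°.

|H| = 0.9721 (-0.2 dB), φ = -13.6°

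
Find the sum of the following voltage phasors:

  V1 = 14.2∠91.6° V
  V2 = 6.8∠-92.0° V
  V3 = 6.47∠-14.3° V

Step 1 — Convert each phasor to rectangular form:
  V1 = 14.2·(cos(91.6°) + j·sin(91.6°)) = -0.3965 + j14.19 V
  V2 = 6.8·(cos(-92.0°) + j·sin(-92.0°)) = -0.2373 - j6.796 V
  V3 = 6.47·(cos(-14.3°) + j·sin(-14.3°)) = 6.27 - j1.598 V
Step 2 — Sum components: V_total = 5.636 + j5.801 V.
Step 3 — Convert to polar: |V_total| = 8.087 V, ∠V_total = 45.8°.

V_total = 8.087∠45.8° V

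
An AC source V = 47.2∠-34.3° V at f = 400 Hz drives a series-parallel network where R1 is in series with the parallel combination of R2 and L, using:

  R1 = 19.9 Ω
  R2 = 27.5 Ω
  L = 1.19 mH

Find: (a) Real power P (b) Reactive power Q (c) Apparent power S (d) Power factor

Step 1 — Angular frequency: ω = 2π·f = 2π·400 = 2513 rad/s.
Step 2 — Component impedances:
  R1: Z = R = 19.9 Ω
  R2: Z = R = 27.5 Ω
  L: Z = jωL = j·2513·0.00119 = 0 + j2.991 Ω
Step 3 — Parallel branch: R2 || L = 1/(1/R2 + 1/L) = 0.3215 + j2.956 Ω.
Step 4 — Series with R1: Z_total = R1 + (R2 || L) = 20.22 + j2.956 Ω = 20.44∠8.3° Ω.
Step 5 — Source phasor: V = 47.2∠-34.3° V = 38.99 - j26.6 V.
Step 6 — Current: I = V / Z = 1.7 - j1.564 A = 2.31∠-42.6° A.
Step 7 — Complex power: S = V·I* = 107.9 + j15.77 VA.
Step 8 — Real power: P = Re(S) = 107.9 W.
Step 9 — Reactive power: Q = Im(S) = 15.77 VAR.
Step 10 — Apparent power: |S| = 109 VA.
Step 11 — Power factor: PF = P/|S| = 0.9895 (lagging).

(a) P = 107.9 W  (b) Q = 15.77 VAR  (c) S = 109 VA  (d) PF = 0.9895 (lagging)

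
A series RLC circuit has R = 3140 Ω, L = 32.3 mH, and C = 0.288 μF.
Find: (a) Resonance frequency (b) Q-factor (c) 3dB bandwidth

Step 1 — Resonance: ω₀ = 1/√(LC) = 1/√(0.0323·2.88e-07) = 1.037e+04 rad/s.
Step 2 — f₀ = ω₀/(2π) = 1650 Hz.
Step 3 — Series Q: Q = ω₀L/R = 1.037e+04·0.0323/3140 = 0.1067.
Step 4 — Bandwidth: Δω = ω₀/Q = 9.721e+04 rad/s; BW = Δω/(2π) = 1.547e+04 Hz.

(a) f₀ = 1650 Hz  (b) Q = 0.1067  (c) BW = 1.547e+04 Hz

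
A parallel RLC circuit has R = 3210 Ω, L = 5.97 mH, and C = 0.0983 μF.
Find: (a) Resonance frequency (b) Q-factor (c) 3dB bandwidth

Step 1 — Resonance: ω₀ = 1/√(LC) = 1/√(0.00597·9.83e-08) = 4.128e+04 rad/s.
Step 2 — f₀ = ω₀/(2π) = 6570 Hz.
Step 3 — Parallel Q: Q = R/(ω₀L) = 3210/(4.128e+04·0.00597) = 13.03.
Step 4 — Bandwidth: Δω = ω₀/Q = 3169 rad/s; BW = Δω/(2π) = 504.4 Hz.

(a) f₀ = 6570 Hz  (b) Q = 13.03  (c) BW = 504.4 Hz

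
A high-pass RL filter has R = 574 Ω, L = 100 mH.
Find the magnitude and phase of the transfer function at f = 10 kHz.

Step 1 — Angular frequency: ω = 2π·1e+04 = 6.283e+04 rad/s.
Step 2 — Transfer function: H(jω) = jωL/(R + jωL).
Step 3 — Numerator jωL = j·6283; denominator R + jωL = 574 + j6283.
Step 4 — H = 0.9917 + j0.0906.
Step 5 — Magnitude: |H| = 0.9959 (-0.0 dB); phase: φ = 5.2°.

|H| = 0.9959 (-0.0 dB), φ = 5.2°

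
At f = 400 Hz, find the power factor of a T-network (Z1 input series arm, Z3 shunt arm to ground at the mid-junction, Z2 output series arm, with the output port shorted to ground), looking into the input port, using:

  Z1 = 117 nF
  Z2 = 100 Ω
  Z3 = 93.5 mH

Step 1 — Angular frequency: ω = 2π·f = 2π·400 = 2513 rad/s.
Step 2 — Component impedances:
  Z1: Z = 1/(jωC) = -j/(ω·C) = 0 - j3401 Ω
  Z2: Z = R = 100 Ω
  Z3: Z = jωL = j·2513·0.0935 = 0 + j235 Ω
Step 3 — With the output port shorted to ground, the output series arm Z2 runs from the junction to ground; the shunt arm Z3 also runs from the junction to ground. They appear in parallel: Z3 || Z2 = 84.67 + j36.03 Ω.
Step 4 — Series with input arm Z1: Z_in = Z1 + (Z3 || Z2) = 84.67 - j3365 Ω = 3366∠-88.6° Ω.
Step 5 — Power factor: PF = cos(φ) = Re(Z)/|Z| = 84.667/3365.8 = 0.02516.
Step 6 — Type: Im(Z) = -3365 ⇒ leading (phase φ = -88.6°).

PF = 0.02516 (leading, φ = -88.6°)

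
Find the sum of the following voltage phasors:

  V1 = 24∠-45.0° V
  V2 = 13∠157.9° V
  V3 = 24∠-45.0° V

Step 1 — Convert each phasor to rectangular form:
  V1 = 24·(cos(-45.0°) + j·sin(-45.0°)) = 16.97 - j16.97 V
  V2 = 13·(cos(157.9°) + j·sin(157.9°)) = -12.04 + j4.891 V
  V3 = 24·(cos(-45.0°) + j·sin(-45.0°)) = 16.97 - j16.97 V
Step 2 — Sum components: V_total = 21.9 - j29.05 V.
Step 3 — Convert to polar: |V_total| = 36.38 V, ∠V_total = -53.0°.

V_total = 36.38∠-53.0° V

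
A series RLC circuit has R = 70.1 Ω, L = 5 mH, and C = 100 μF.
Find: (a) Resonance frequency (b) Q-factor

Step 1 — Resonance condition Im(Z)=0 gives ω₀ = 1/√(LC).
Step 2 — ω₀ = 1/√(0.005·0.0001) = 1414 rad/s.
Step 3 — f₀ = ω₀/(2π) = 225.1 Hz.
Step 4 — Series Q: Q = ω₀L/R = 1414·0.005/70.1 = 0.1009.

(a) f₀ = 225.1 Hz  (b) Q = 0.1009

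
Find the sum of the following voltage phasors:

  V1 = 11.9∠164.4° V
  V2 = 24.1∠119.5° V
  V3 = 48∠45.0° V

Step 1 — Convert each phasor to rectangular form:
  V1 = 11.9·(cos(164.4°) + j·sin(164.4°)) = -11.46 + j3.2 V
  V2 = 24.1·(cos(119.5°) + j·sin(119.5°)) = -11.87 + j20.98 V
  V3 = 48·(cos(45.0°) + j·sin(45.0°)) = 33.94 + j33.94 V
Step 2 — Sum components: V_total = 10.61 + j58.12 V.
Step 3 — Convert to polar: |V_total| = 59.08 V, ∠V_total = 79.7°.

V_total = 59.08∠79.7° V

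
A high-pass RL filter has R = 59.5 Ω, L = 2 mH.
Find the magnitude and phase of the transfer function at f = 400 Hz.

Step 1 — Angular frequency: ω = 2π·400 = 2513 rad/s.
Step 2 — Transfer function: H(jω) = jωL/(R + jωL).
Step 3 — Numerator jωL = j·5.027; denominator R + jωL = 59.5 + j5.027.
Step 4 — H = 0.007086 + j0.08388.
Step 5 — Magnitude: |H| = 0.08418 (-21.5 dB); phase: φ = 85.2°.

|H| = 0.08418 (-21.5 dB), φ = 85.2°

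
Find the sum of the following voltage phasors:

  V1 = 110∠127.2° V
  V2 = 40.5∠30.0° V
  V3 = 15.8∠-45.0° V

Step 1 — Convert each phasor to rectangular form:
  V1 = 110·(cos(127.2°) + j·sin(127.2°)) = -66.51 + j87.62 V
  V2 = 40.5·(cos(30.0°) + j·sin(30.0°)) = 35.07 + j20.25 V
  V3 = 15.8·(cos(-45.0°) + j·sin(-45.0°)) = 11.17 - j11.17 V
Step 2 — Sum components: V_total = -20.26 + j96.7 V.
Step 3 — Convert to polar: |V_total| = 98.8 V, ∠V_total = 101.8°.

V_total = 98.8∠101.8° V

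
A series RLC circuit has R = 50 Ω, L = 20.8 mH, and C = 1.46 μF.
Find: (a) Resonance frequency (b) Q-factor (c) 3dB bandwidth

Step 1 — Resonance: ω₀ = 1/√(LC) = 1/√(0.0208·1.46e-06) = 5738 rad/s.
Step 2 — f₀ = ω₀/(2π) = 913.3 Hz.
Step 3 — Series Q: Q = ω₀L/R = 5738·0.0208/50 = 2.387.
Step 4 — Bandwidth: Δω = ω₀/Q = 2404 rad/s; BW = Δω/(2π) = 382.6 Hz.

(a) f₀ = 913.3 Hz  (b) Q = 2.387  (c) BW = 382.6 Hz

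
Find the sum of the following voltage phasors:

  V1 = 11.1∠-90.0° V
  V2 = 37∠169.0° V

Step 1 — Convert each phasor to rectangular form:
  V1 = 11.1·(cos(-90.0°) + j·sin(-90.0°)) = 0 - j11.1 V
  V2 = 37·(cos(169.0°) + j·sin(169.0°)) = -36.32 + j7.06 V
Step 2 — Sum components: V_total = -36.32 - j4.04 V.
Step 3 — Convert to polar: |V_total| = 36.54 V, ∠V_total = -173.7°.

V_total = 36.54∠-173.7° V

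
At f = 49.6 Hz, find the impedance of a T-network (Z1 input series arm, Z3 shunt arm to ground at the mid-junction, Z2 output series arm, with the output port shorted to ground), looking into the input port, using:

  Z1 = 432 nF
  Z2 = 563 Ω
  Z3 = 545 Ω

Step 1 — Angular frequency: ω = 2π·f = 2π·49.6 = 311.6 rad/s.
Step 2 — Component impedances:
  Z1: Z = 1/(jωC) = -j/(ω·C) = 0 - j7428 Ω
  Z2: Z = R = 563 Ω
  Z3: Z = R = 545 Ω
Step 3 — With the output port shorted to ground, the output series arm Z2 runs from the junction to ground; the shunt arm Z3 also runs from the junction to ground. They appear in parallel: Z3 || Z2 = 276.9 Ω.
Step 4 — Series with input arm Z1: Z_in = Z1 + (Z3 || Z2) = 276.9 - j7428 Ω = 7433∠-87.9° Ω.

Z = 276.9 - j7428 Ω = 7433∠-87.9° Ω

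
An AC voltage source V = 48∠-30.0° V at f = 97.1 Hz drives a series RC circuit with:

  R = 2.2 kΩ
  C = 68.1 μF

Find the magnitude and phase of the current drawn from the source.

Step 1 — Angular frequency: ω = 2π·f = 2π·97.1 = 610.1 rad/s.
Step 2 — Component impedances:
  R: Z = R = 2200 Ω
  C: Z = 1/(jωC) = -j/(ω·C) = 0 - j24.07 Ω
Step 3 — Series combination: Z_total = R + C = 2200 - j24.07 Ω = 2200∠-0.6° Ω.
Step 4 — Source phasor: V = 48∠-30.0° V = 41.57 - j24 V.
Step 5 — Ohm's law: I = V / Z_total = (41.57 - j24) / (2200 - j24.07) = 0.01901 - j0.0107 A.
Step 6 — Convert to polar: |I| = 0.02182 A, ∠I = -29.4°.

I = 0.02182∠-29.4° A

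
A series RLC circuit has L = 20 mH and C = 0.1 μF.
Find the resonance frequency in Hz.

Step 1 — Resonance condition Im(Z)=0 gives ω₀ = 1/√(LC).
Step 2 — ω₀ = 1/√(0.02·1e-07) = 2.236e+04 rad/s.
Step 3 — f₀ = ω₀/(2π) = 3559 Hz.

f₀ = 3559 Hz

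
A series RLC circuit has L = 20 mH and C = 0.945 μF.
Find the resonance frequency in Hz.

Step 1 — Resonance condition Im(Z)=0 gives ω₀ = 1/√(LC).
Step 2 — ω₀ = 1/√(0.02·9.45e-07) = 7274 rad/s.
Step 3 — f₀ = ω₀/(2π) = 1158 Hz.

f₀ = 1158 Hz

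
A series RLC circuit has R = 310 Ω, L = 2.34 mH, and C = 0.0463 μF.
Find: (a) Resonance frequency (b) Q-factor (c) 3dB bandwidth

Step 1 — Resonance: ω₀ = 1/√(LC) = 1/√(0.00234·4.63e-08) = 9.607e+04 rad/s.
Step 2 — f₀ = ω₀/(2π) = 1.529e+04 Hz.
Step 3 — Series Q: Q = ω₀L/R = 9.607e+04·0.00234/310 = 0.7252.
Step 4 — Bandwidth: Δω = ω₀/Q = 1.325e+05 rad/s; BW = Δω/(2π) = 2.108e+04 Hz.

(a) f₀ = 1.529e+04 Hz  (b) Q = 0.7252  (c) BW = 2.108e+04 Hz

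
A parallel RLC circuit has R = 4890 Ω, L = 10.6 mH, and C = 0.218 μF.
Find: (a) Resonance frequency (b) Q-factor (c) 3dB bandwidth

Step 1 — Resonance: ω₀ = 1/√(LC) = 1/√(0.0106·2.18e-07) = 2.08e+04 rad/s.
Step 2 — f₀ = ω₀/(2π) = 3311 Hz.
Step 3 — Parallel Q: Q = R/(ω₀L) = 4890/(2.08e+04·0.0106) = 22.18.
Step 4 — Bandwidth: Δω = ω₀/Q = 938.1 rad/s; BW = Δω/(2π) = 149.3 Hz.

(a) f₀ = 3311 Hz  (b) Q = 22.18  (c) BW = 149.3 Hz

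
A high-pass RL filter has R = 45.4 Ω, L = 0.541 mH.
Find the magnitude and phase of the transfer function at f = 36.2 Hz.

Step 1 — Angular frequency: ω = 2π·36.2 = 227.5 rad/s.
Step 2 — Transfer function: H(jω) = jωL/(R + jωL).
Step 3 — Numerator jωL = j·0.1231; denominator R + jωL = 45.4 + j0.1231.
Step 4 — H = 7.346e-06 + j0.00271.
Step 5 — Magnitude: |H| = 0.00271 (-51.3 dB); phase: φ = 89.8°.

|H| = 0.00271 (-51.3 dB), φ = 89.8°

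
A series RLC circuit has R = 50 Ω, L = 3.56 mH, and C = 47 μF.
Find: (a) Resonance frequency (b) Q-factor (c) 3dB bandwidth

Step 1 — Resonance condition Im(Z)=0 gives ω₀ = 1/√(LC).
Step 2 — ω₀ = 1/√(0.00356·4.7e-05) = 2445 rad/s.
Step 3 — f₀ = ω₀/(2π) = 389.1 Hz.
Step 4 — Series Q: Q = ω₀L/R = 2445·0.00356/50 = 0.1741.
Step 5 — 3dB bandwidth: Δω = ω₀/Q = 1.404e+04 rad/s; BW = Δω/(2π) = 2235 Hz.

(a) f₀ = 389.1 Hz  (b) Q = 0.1741  (c) BW = 2235 Hz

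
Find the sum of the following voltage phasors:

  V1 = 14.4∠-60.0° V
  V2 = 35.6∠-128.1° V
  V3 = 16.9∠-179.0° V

Step 1 — Convert each phasor to rectangular form:
  V1 = 14.4·(cos(-60.0°) + j·sin(-60.0°)) = 7.2 - j12.47 V
  V2 = 35.6·(cos(-128.1°) + j·sin(-128.1°)) = -21.97 - j28.01 V
  V3 = 16.9·(cos(-179.0°) + j·sin(-179.0°)) = -16.9 - j0.2949 V
Step 2 — Sum components: V_total = -31.66 - j40.78 V.
Step 3 — Convert to polar: |V_total| = 51.63 V, ∠V_total = -127.8°.

V_total = 51.63∠-127.8° V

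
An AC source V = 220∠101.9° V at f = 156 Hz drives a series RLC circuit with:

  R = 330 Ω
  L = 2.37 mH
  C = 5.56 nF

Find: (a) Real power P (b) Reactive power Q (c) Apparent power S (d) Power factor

Step 1 — Angular frequency: ω = 2π·f = 2π·156 = 980.2 rad/s.
Step 2 — Component impedances:
  R: Z = R = 330 Ω
  L: Z = jωL = j·980.2·0.00237 = 0 + j2.323 Ω
  C: Z = 1/(jωC) = -j/(ω·C) = 0 - j1.835e+05 Ω
Step 3 — Series combination: Z_total = R + L + C = 330 - j1.835e+05 Ω = 1.835e+05∠-89.9° Ω.
Step 4 — Source phasor: V = 220∠101.9° V = -45.36 + j215.3 V.
Step 5 — Current: I = V / Z = -0.001174 - j0.0002451 A = 0.001199∠-168.2° A.
Step 6 — Complex power: S = V·I* = 0.0004744 - j0.2638 VA.
Step 7 — Real power: P = Re(S) = 0.0004744 W.
Step 8 — Reactive power: Q = Im(S) = -0.2638 VAR.
Step 9 — Apparent power: |S| = 0.2638 VA.
Step 10 — Power factor: PF = P/|S| = 0.001798 (leading).

(a) P = 0.0004744 W  (b) Q = -0.2638 VAR  (c) S = 0.2638 VA  (d) PF = 0.001798 (leading)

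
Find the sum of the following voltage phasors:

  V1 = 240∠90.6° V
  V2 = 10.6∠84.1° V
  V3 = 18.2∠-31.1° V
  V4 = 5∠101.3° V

Step 1 — Convert each phasor to rectangular form:
  V1 = 240·(cos(90.6°) + j·sin(90.6°)) = -2.513 + j240 V
  V2 = 10.6·(cos(84.1°) + j·sin(84.1°)) = 1.09 + j10.54 V
  V3 = 18.2·(cos(-31.1°) + j·sin(-31.1°)) = 15.58 - j9.401 V
  V4 = 5·(cos(101.3°) + j·sin(101.3°)) = -0.9797 + j4.903 V
Step 2 — Sum components: V_total = 13.18 + j246 V.
Step 3 — Convert to polar: |V_total| = 246.4 V, ∠V_total = 86.9°.

V_total = 246.4∠86.9° V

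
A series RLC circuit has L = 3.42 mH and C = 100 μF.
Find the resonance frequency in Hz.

Step 1 — Resonance condition Im(Z)=0 gives ω₀ = 1/√(LC).
Step 2 — ω₀ = 1/√(0.00342·0.0001) = 1710 rad/s.
Step 3 — f₀ = ω₀/(2π) = 272.1 Hz.

f₀ = 272.1 Hz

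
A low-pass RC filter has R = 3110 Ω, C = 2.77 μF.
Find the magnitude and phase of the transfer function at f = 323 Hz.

Step 1 — Angular frequency: ω = 2π·323 = 2029 rad/s.
Step 2 — Transfer function: H(jω) = 1/(1 + jωRC).
Step 3 — Denominator: 1 + jωRC = 1 + j·2029·3110·2.77e-06 = 1 + j17.48.
Step 4 — H = 0.003261 - j0.05701.
Step 5 — Magnitude: |H| = 0.0571 (-24.9 dB); phase: φ = -86.7°.

|H| = 0.0571 (-24.9 dB), φ = -86.7°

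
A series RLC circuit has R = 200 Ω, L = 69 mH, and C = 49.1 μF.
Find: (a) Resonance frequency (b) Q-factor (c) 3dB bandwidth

Step 1 — Resonance: ω₀ = 1/√(LC) = 1/√(0.069·4.91e-05) = 543.3 rad/s.
Step 2 — f₀ = ω₀/(2π) = 86.47 Hz.
Step 3 — Series Q: Q = ω₀L/R = 543.3·0.069/200 = 0.1874.
Step 4 — Bandwidth: Δω = ω₀/Q = 2899 rad/s; BW = Δω/(2π) = 461.3 Hz.

(a) f₀ = 86.47 Hz  (b) Q = 0.1874  (c) BW = 461.3 Hz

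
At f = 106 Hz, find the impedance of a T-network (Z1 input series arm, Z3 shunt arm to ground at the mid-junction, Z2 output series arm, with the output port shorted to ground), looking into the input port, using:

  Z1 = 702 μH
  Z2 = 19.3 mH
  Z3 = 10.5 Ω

Step 1 — Angular frequency: ω = 2π·f = 2π·106 = 666 rad/s.
Step 2 — Component impedances:
  Z1: Z = jωL = j·666·0.000702 = 0 + j0.4675 Ω
  Z2: Z = jωL = j·666·0.0193 = 0 + j12.85 Ω
  Z3: Z = R = 10.5 Ω
Step 3 — With the output port shorted to ground, the output series arm Z2 runs from the junction to ground; the shunt arm Z3 also runs from the junction to ground. They appear in parallel: Z3 || Z2 = 6.298 + j5.144 Ω.
Step 4 — Series with input arm Z1: Z_in = Z1 + (Z3 || Z2) = 6.298 + j5.612 Ω = 8.435∠41.7° Ω.

Z = 6.298 + j5.612 Ω = 8.435∠41.7° Ω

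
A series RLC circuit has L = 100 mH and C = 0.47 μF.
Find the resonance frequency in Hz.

Step 1 — Resonance condition Im(Z)=0 gives ω₀ = 1/√(LC).
Step 2 — ω₀ = 1/√(0.1·4.7e-07) = 4613 rad/s.
Step 3 — f₀ = ω₀/(2π) = 734.1 Hz.

f₀ = 734.1 Hz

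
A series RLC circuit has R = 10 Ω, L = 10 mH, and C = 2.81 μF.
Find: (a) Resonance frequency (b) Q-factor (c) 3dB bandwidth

Step 1 — Resonance: ω₀ = 1/√(LC) = 1/√(0.01·2.81e-06) = 5965 rad/s.
Step 2 — f₀ = ω₀/(2π) = 949.4 Hz.
Step 3 — Series Q: Q = ω₀L/R = 5965·0.01/10 = 5.965.
Step 4 — Bandwidth: Δω = ω₀/Q = 1000 rad/s; BW = Δω/(2π) = 159.2 Hz.

(a) f₀ = 949.4 Hz  (b) Q = 5.965  (c) BW = 159.2 Hz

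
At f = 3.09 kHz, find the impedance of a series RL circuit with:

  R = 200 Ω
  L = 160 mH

Step 1 — Angular frequency: ω = 2π·f = 2π·3090 = 1.942e+04 rad/s.
Step 2 — Component impedances:
  R: Z = R = 200 Ω
  L: Z = jωL = j·1.942e+04·0.16 = 0 + j3106 Ω
Step 3 — Series combination: Z_total = R + L = 200 + j3106 Ω = 3113∠86.3° Ω.

Z = 200 + j3106 Ω = 3113∠86.3° Ω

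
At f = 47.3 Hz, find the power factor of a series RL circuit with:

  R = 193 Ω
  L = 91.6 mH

Step 1 — Angular frequency: ω = 2π·f = 2π·47.3 = 297.2 rad/s.
Step 2 — Component impedances:
  R: Z = R = 193 Ω
  L: Z = jωL = j·297.2·0.0916 = 0 + j27.22 Ω
Step 3 — Series combination: Z_total = R + L = 193 + j27.22 Ω = 194.9∠8.0° Ω.
Step 4 — Power factor: PF = cos(φ) = Re(Z)/|Z| = 193/194.91 = 0.9902.
Step 5 — Type: Im(Z) = 27.22 ⇒ lagging (phase φ = 8.0°).

PF = 0.9902 (lagging, φ = 8.0°)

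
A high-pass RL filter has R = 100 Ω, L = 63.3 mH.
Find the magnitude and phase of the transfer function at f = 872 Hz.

Step 1 — Angular frequency: ω = 2π·872 = 5479 rad/s.
Step 2 — Transfer function: H(jω) = jωL/(R + jωL).
Step 3 — Numerator jωL = j·346.8; denominator R + jωL = 100 + j346.8.
Step 4 — H = 0.9232 + j0.2662.
Step 5 — Magnitude: |H| = 0.9609 (-0.3 dB); phase: φ = 16.1°.

|H| = 0.9609 (-0.3 dB), φ = 16.1°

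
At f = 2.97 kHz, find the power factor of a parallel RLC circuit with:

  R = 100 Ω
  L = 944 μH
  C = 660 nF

Step 1 — Angular frequency: ω = 2π·f = 2π·2970 = 1.866e+04 rad/s.
Step 2 — Component impedances:
  R: Z = R = 100 Ω
  L: Z = jωL = j·1.866e+04·0.000944 = 0 + j17.62 Ω
  C: Z = 1/(jωC) = -j/(ω·C) = 0 - j81.19 Ω
Step 3 — Parallel combination: 1/Z_total = 1/R + 1/L + 1/C; Z_total = 4.817 + j21.41 Ω = 21.95∠77.3° Ω.
Step 4 — Power factor: PF = cos(φ) = Re(Z)/|Z| = 4.817/21.95 = 0.2195.
Step 5 — Type: Im(Z) = 21.41 ⇒ lagging (phase φ = 77.3°).

PF = 0.2195 (lagging, φ = 77.3°)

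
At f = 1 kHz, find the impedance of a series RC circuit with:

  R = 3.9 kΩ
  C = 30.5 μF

Step 1 — Angular frequency: ω = 2π·f = 2π·1000 = 6283 rad/s.
Step 2 — Component impedances:
  R: Z = R = 3900 Ω
  C: Z = 1/(jωC) = -j/(ω·C) = 0 - j5.218 Ω
Step 3 — Series combination: Z_total = R + C = 3900 - j5.218 Ω = 3900∠-0.1° Ω.

Z = 3900 - j5.218 Ω = 3900∠-0.1° Ω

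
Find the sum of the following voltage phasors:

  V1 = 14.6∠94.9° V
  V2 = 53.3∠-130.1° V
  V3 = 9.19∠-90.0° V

Step 1 — Convert each phasor to rectangular form:
  V1 = 14.6·(cos(94.9°) + j·sin(94.9°)) = -1.247 + j14.55 V
  V2 = 53.3·(cos(-130.1°) + j·sin(-130.1°)) = -34.33 - j40.77 V
  V3 = 9.19·(cos(-90.0°) + j·sin(-90.0°)) = 0 - j9.19 V
Step 2 — Sum components: V_total = -35.58 - j35.41 V.
Step 3 — Convert to polar: |V_total| = 50.2 V, ∠V_total = -135.1°.

V_total = 50.2∠-135.1° V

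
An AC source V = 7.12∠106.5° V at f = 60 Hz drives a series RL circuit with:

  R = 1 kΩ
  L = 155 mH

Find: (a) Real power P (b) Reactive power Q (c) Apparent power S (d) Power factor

Step 1 — Angular frequency: ω = 2π·f = 2π·60 = 377 rad/s.
Step 2 — Component impedances:
  R: Z = R = 1000 Ω
  L: Z = jωL = j·377·0.155 = 0 + j58.43 Ω
Step 3 — Series combination: Z_total = R + L = 1000 + j58.43 Ω = 1002∠3.3° Ω.
Step 4 — Source phasor: V = 7.12∠106.5° V = -2.022 + j6.827 V.
Step 5 — Current: I = V / Z = -0.001618 + j0.006921 A = 0.007108∠103.2° A.
Step 6 — Complex power: S = V·I* = 0.05052 + j0.002952 VA.
Step 7 — Real power: P = Re(S) = 0.05052 W.
Step 8 — Reactive power: Q = Im(S) = 0.002952 VAR.
Step 9 — Apparent power: |S| = 0.05061 VA.
Step 10 — Power factor: PF = P/|S| = 0.9983 (lagging).

(a) P = 0.05052 W  (b) Q = 0.002952 VAR  (c) S = 0.05061 VA  (d) PF = 0.9983 (lagging)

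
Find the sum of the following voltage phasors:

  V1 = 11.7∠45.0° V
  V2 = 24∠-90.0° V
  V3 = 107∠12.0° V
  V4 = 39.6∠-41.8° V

Step 1 — Convert each phasor to rectangular form:
  V1 = 11.7·(cos(45.0°) + j·sin(45.0°)) = 8.273 + j8.273 V
  V2 = 24·(cos(-90.0°) + j·sin(-90.0°)) = 0 - j24 V
  V3 = 107·(cos(12.0°) + j·sin(12.0°)) = 104.7 + j22.25 V
  V4 = 39.6·(cos(-41.8°) + j·sin(-41.8°)) = 29.52 - j26.39 V
Step 2 — Sum components: V_total = 142.5 - j19.87 V.
Step 3 — Convert to polar: |V_total| = 143.8 V, ∠V_total = -7.9°.

V_total = 143.8∠-7.9° V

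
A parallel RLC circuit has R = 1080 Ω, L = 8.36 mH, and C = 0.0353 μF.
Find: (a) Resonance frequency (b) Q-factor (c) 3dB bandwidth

Step 1 — Resonance: ω₀ = 1/√(LC) = 1/√(0.00836·3.53e-08) = 5.821e+04 rad/s.
Step 2 — f₀ = ω₀/(2π) = 9265 Hz.
Step 3 — Parallel Q: Q = R/(ω₀L) = 1080/(5.821e+04·0.00836) = 2.219.
Step 4 — Bandwidth: Δω = ω₀/Q = 2.623e+04 rad/s; BW = Δω/(2π) = 4175 Hz.

(a) f₀ = 9265 Hz  (b) Q = 2.219  (c) BW = 4175 Hz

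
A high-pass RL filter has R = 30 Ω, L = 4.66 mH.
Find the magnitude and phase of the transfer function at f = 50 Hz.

Step 1 — Angular frequency: ω = 2π·50 = 314.2 rad/s.
Step 2 — Transfer function: H(jω) = jωL/(R + jωL).
Step 3 — Numerator jωL = j·1.464; denominator R + jωL = 30 + j1.464.
Step 4 — H = 0.002376 + j0.04868.
Step 5 — Magnitude: |H| = 0.04874 (-26.2 dB); phase: φ = 87.2°.

|H| = 0.04874 (-26.2 dB), φ = 87.2°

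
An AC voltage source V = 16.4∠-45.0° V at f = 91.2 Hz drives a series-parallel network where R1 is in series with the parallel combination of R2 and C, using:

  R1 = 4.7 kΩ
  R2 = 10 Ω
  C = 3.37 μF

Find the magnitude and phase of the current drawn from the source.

Step 1 — Angular frequency: ω = 2π·f = 2π·91.2 = 573 rad/s.
Step 2 — Component impedances:
  R1: Z = R = 4700 Ω
  R2: Z = R = 10 Ω
  C: Z = 1/(jωC) = -j/(ω·C) = 0 - j517.8 Ω
Step 3 — Parallel branch: R2 || C = 1/(1/R2 + 1/C) = 9.996 - j0.193 Ω.
Step 4 — Series with R1: Z_total = R1 + (R2 || C) = 4710 - j0.193 Ω = 4710∠-0.0° Ω.
Step 5 — Source phasor: V = 16.4∠-45.0° V = 11.6 - j11.6 V.
Step 6 — Ohm's law: I = V / Z_total = (11.6 - j11.6) / (4710 - j0.193) = 0.002462 - j0.002462 A.
Step 7 — Convert to polar: |I| = 0.003482 A, ∠I = -45.0°.

I = 0.003482∠-45.0° A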